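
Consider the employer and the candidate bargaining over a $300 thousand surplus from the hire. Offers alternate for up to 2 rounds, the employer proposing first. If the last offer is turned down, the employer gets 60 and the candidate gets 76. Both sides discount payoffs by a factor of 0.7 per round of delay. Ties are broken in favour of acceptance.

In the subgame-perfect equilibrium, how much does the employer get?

Work backward from the last round.
Round 2 (the candidate proposes): the employer gets 60 if talks fail, so the candidate offers 60 and keeps 240.
Round 1 (the employer proposes): the candidate can get 240 next round, worth 0.7 × 240 = 168 now; the employer offers that and keeps 132.

132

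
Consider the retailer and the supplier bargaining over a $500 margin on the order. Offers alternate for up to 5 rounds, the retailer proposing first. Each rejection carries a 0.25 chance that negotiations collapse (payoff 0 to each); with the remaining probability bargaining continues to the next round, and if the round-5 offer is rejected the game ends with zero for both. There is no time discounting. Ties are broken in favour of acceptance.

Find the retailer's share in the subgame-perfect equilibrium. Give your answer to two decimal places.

Round 5 (the retailer proposes): the supplier will accept anything ≥ 0, so the retailer offers 0 and keeps 500.
Round 4 (the supplier proposes): rejecting gives the retailer an expected 0.75 × 500 = 375; the supplier offers that and keeps 125.
Round 3 (the retailer proposes): rejecting gives the supplier an expected 0.75 × 125 = 93.75. The retailer offers 93.75 and keeps 500 − 93.75 = 406.25.
Round 2 (the supplier proposes): rejecting gives the retailer an expected 0.75 × 406.25 = 304.6875. The supplier offers 304.6875 and keeps 500 − 304.6875 = 195.3125.
Round 1 (the retailer proposes): rejecting gives the supplier an expected 0.75 × 195.3125 = 146.484375; the retailer offers that and keeps 353.515625.

353.52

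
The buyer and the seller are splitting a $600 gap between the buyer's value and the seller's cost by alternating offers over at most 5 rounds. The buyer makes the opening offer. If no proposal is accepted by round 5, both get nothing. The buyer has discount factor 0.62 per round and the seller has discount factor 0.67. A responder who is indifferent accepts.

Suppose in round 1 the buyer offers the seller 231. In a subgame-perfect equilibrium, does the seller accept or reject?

Round 5 (the buyer proposes): rejection yields 0 for the seller; the buyer offers 0 and keeps 600.
Round 4 (the seller proposes): the buyer can get 600 next round, worth 0.62 × 600 = 372 now, so the seller offers 372, keeping 228.
Round 3 (the buyer proposes): the seller can get 228 next round, worth 0.67 × 228 = 152.76 now; the buyer offers that and keeps 447.24.
Round 2 (the seller proposes): the buyer can get 447.24 next round, worth 0.62 × 447.24 = 277.2888 now; the seller offers that and keeps 322.7112.
So by rejecting in round 1, the seller gets 322.7112 next round, worth 0.67 × 322.7112 = 216.216504 now.
Offer 231 ≥ 216.216504, so the seller accepts.

Accept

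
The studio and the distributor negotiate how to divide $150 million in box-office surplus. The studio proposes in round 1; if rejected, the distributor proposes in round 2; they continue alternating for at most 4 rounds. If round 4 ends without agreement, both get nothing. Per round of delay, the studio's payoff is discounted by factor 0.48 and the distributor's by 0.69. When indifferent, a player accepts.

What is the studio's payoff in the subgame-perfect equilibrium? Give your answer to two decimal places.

Round 4 (the distributor proposes): the studio will accept anything ≥ 0, so the distributor offers 0 and keeps 150.
Round 3 (the studio proposes): the distributor can get 150 next round, worth 0.69 × 150 = 103.5 now, so the studio offers 103.5, keeping 46.5.
Round 2 (the distributor proposes): the studio can get 46.5 next round, worth 0.48 × 46.5 = 22.32 now, so the distributor offers 22.32, keeping 127.68.
Round 1 (the studio proposes): the distributor can get 127.68 next round, worth 0.69 × 127.68 = 88.0992 now. The studio offers 88.0992 and keeps 150 − 88.0992 = 61.9008.

61.90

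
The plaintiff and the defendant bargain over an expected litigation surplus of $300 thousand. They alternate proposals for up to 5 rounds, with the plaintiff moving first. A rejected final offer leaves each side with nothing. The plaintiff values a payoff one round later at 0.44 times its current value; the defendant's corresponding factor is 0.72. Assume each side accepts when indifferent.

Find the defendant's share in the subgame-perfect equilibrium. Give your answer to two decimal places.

By backward induction:
Round 5 (the plaintiff proposes): rejection yields 0 for the defendant; the plaintiff offers 0 and keeps 300.
Round 4 (the defendant proposes): the plaintiff can get 300 next round, worth 0.44 × 300 = 132 now. The defendant offers 132 and keeps 300 − 132 = 168.
Round 3 (the plaintiff proposes): the defendant can get 168 next round, worth 0.72 × 168 = 120.96 now. The plaintiff offers 120.96 and keeps 300 − 120.96 = 179.04.
Round 2 (the defendant proposes): the plaintiff can get 179.04 next round, worth 0.44 × 179.04 = 78.7776 now, so the defendant offers 78.7776, keeping 221.2224.
Round 1 (the plaintiff proposes): the defendant can get 221.2224 next round, worth 0.72 × 221.2224 = 159.280128 now; the plaintiff offers that and keeps 140.719872.

159.28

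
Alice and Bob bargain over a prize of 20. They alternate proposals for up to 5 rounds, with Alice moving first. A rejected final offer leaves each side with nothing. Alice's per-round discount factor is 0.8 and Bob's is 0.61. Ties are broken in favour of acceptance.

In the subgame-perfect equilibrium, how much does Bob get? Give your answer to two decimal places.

3.63

Round 5 (Alice proposes): rejection yields 0 for Bob; Alice offers 0 and keeps 20.
Round 4 (Bob proposes): Alice can get 20 next round, worth 0.8 × 20 = 16 now, so Bob offers 16, keeping 4.
Round 3 (Alice proposes): Bob can get 4 next round, worth 0.61 × 4 = 2.44 now. Alice offers 2.44 and keeps 20 − 2.44 = 17.56.
Round 2 (Bob proposes): Alice can get 17.56 next round, worth 0.8 × 17.56 = 14.048 now, so Bob offers 14.048, keeping 5.952.
Round 1 (Alice proposes): Bob can get 5.952 next round, worth 0.61 × 5.952 = 3.63072 now; Alice offers that and keeps 16.36928.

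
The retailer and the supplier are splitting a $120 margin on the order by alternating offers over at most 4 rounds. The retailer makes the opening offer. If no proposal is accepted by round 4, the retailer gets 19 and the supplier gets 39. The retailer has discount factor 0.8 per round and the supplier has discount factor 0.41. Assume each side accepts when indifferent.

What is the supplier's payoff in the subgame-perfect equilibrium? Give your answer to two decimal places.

23.42

Round 4 (the supplier proposes): the retailer gets 19 if talks fail, so the supplier offers 19 and keeps 101.
Round 3 (the retailer proposes): the supplier can get 101 next round, worth 0.41 × 101 = 41.41 now, so the retailer offers 41.41, keeping 78.59.
Round 2 (the supplier proposes): the retailer can get 78.59 next round, worth 0.8 × 78.59 = 62.872 now. The supplier offers 62.872 and keeps 120 − 62.872 = 57.128.
Round 1 (the retailer proposes): the supplier can get 57.128 next round, worth 0.41 × 57.128 = 23.42248 now. The retailer offers 23.42248 and keeps 120 − 23.42248 = 96.57752.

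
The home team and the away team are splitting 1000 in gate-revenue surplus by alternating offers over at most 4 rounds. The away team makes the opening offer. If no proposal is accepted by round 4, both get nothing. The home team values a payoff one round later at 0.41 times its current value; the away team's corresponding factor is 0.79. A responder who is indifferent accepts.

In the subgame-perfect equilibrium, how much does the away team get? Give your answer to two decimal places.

Work backward from the last round.
Round 4 (the home team proposes): rejection yields 0 for the away team; the home team offers 0 and keeps 1000.
Round 3 (the away team proposes): the home team can get 1000 next round, worth 0.41 × 1000 = 410 now; the away team offers that and keeps 590.
Round 2 (the home team proposes): the away team can get 590 next round, worth 0.79 × 590 = 466.1 now. The home team offers 466.1 and keeps 1000 − 466.1 = 533.9.
Round 1 (the away team proposes): the home team can get 533.9 next round, worth 0.41 × 533.9 = 218.899 now, so the away team offers 218.899, keeping 781.101.

781.10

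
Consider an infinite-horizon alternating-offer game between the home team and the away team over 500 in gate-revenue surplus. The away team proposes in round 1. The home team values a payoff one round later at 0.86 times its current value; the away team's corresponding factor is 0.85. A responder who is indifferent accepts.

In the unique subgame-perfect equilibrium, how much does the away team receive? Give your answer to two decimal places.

In a stationary SPE each proposer offers the other exactly their discounted continuation value.
If the away team keeps x when proposing and the home team keeps y when proposing, then x = 500 − 0.86y and y = 500 − 0.85x.
Solving: x = 500(1 − 0.86) / (1 − 0.85·0.86) = 70 / 0.269 ≈ 260.2230.
The home team gets 500 − 260.2230 ≈ 239.7770.

260.22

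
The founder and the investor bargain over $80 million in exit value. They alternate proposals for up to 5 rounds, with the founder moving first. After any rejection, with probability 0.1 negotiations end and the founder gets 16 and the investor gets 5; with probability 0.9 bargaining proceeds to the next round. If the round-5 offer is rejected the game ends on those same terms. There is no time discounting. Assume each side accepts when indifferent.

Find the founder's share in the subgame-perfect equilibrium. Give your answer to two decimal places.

65.39

By backward induction:
Round 5 (the founder proposes): the investor gets 5 if talks fail, so the founder offers 5 and keeps 75.
Round 4 (the investor proposes): rejecting gives the founder an expected 0.9 × 75 + 0.1 × 16 = 69.1. The investor offers 69.1 and keeps 80 − 69.1 = 10.9.
Round 3 (the founder proposes): rejecting gives the investor an expected 0.9 × 10.9 + 0.1 × 5 = 10.31. The founder offers 10.31 and keeps 80 − 10.31 = 69.69.
Round 2 (the investor proposes): rejecting gives the founder an expected 0.9 × 69.69 + 0.1 × 16 = 64.321; the investor offers that and keeps 15.679.
Round 1 (the founder proposes): rejecting gives the investor an expected 0.9 × 15.679 + 0.1 × 5 = 14.6111. The founder offers 14.6111 and keeps 80 − 14.6111 = 65.3889.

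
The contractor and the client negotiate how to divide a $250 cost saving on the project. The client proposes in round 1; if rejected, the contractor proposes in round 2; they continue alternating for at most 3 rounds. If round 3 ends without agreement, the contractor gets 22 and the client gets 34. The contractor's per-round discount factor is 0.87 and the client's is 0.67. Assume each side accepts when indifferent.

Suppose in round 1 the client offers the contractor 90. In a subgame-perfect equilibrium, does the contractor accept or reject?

Accept

Round 3 (the client proposes): the contractor gets 22 if talks fail, so the client offers 22 and keeps 228.
Round 2 (the contractor proposes): the client can get 228 next round, worth 0.67 × 228 = 152.76 now. The contractor offers 152.76 and keeps 250 − 152.76 = 97.24.
So by rejecting in round 1, the contractor gets 97.24 next round, worth 0.87 × 97.24 = 84.5988 now.
Offer 90 ≥ 84.5988, so the contractor accepts.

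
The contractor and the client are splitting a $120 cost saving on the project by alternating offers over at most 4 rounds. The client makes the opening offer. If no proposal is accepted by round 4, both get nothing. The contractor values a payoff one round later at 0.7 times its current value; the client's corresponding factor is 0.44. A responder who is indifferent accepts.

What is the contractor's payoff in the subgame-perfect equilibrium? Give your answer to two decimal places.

Work backward from the last round.
Round 4 (the contractor proposes): rejection yields 0 for the client; the contractor offers 0 and keeps 120.
Round 3 (the client proposes): the contractor can get 120 next round, worth 0.7 × 120 = 84 now; the client offers that and keeps 36.
Round 2 (the contractor proposes): the client can get 36 next round, worth 0.44 × 36 = 15.84 now. The contractor offers 15.84 and keeps 120 − 15.84 = 104.16.
Round 1 (the client proposes): the contractor can get 104.16 next round, worth 0.7 × 104.16 = 72.912 now; the client offers that and keeps 47.088.

72.91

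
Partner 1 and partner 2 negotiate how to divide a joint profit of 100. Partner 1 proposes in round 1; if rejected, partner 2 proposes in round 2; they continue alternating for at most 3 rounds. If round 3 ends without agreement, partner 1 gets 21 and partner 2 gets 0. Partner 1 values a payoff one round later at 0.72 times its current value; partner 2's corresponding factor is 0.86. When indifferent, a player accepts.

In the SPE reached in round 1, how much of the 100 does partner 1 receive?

75.92

By backward induction:
Round 3 (partner 1 proposes): partner 2 will accept anything ≥ 0, so partner 1 offers 0 and keeps 100.
Round 2 (partner 2 proposes): partner 1 can get 100 next round, worth 0.72 × 100 = 72 now; partner 2 offers that and keeps 28.
Round 1 (partner 1 proposes): partner 2 can get 28 next round, worth 0.86 × 28 = 24.08 now, so partner 1 offers 24.08, keeping 75.92.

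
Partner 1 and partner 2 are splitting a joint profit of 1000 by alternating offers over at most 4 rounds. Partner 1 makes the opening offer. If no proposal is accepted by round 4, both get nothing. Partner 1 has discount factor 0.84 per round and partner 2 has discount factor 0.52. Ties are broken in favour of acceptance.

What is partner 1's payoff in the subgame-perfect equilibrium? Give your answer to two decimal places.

Round 4 (partner 2 proposes): rejection yields 0 for partner 1; partner 2 offers 0 and keeps 1000.
Round 3 (partner 1 proposes): partner 2 can get 1000 next round, worth 0.52 × 1000 = 520 now, so partner 1 offers 520, keeping 480.
Round 2 (partner 2 proposes): partner 1 can get 480 next round, worth 0.84 × 480 = 403.2 now. Partner 2 offers 403.2 and keeps 1000 − 403.2 = 596.8.
Round 1 (partner 1 proposes): partner 2 can get 596.8 next round, worth 0.52 × 596.8 = 310.336 now. Partner 1 offers 310.336 and keeps 1000 − 310.336 = 689.664.

689.66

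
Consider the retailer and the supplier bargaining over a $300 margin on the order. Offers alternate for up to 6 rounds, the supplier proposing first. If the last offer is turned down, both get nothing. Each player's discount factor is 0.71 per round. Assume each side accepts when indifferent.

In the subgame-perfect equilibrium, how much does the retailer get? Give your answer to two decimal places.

147.04

Solve by backward induction from round 6.
Round 6 (the retailer proposes): rejection yields 0 for the supplier; the retailer offers 0 and keeps 300.
Round 5 (the supplier proposes): the retailer can get 300 next round, worth 0.71 × 300 = 213 now; the supplier offers that and keeps 87.
Round 4 (the retailer proposes): the supplier can get 87 next round, worth 0.71 × 87 = 61.77 now. The retailer offers 61.77 and keeps 300 − 61.77 = 238.23.
Round 3 (the supplier proposes): the retailer can get 238.23 next round, worth 0.71 × 238.23 = 169.1433 now, so the supplier offers 169.1433, keeping 130.8567.
Round 2 (the retailer proposes): the supplier can get 130.8567 next round, worth 0.71 × 130.8567 = 92.908257 now, so the retailer offers 92.908257, keeping 207.091743.
Round 1 (the supplier proposes): the retailer can get 207.091743 next round, worth 0.71 × 207.091743 = 147.03513753 now, so the supplier offers 147.03513753, keeping 152.96486247.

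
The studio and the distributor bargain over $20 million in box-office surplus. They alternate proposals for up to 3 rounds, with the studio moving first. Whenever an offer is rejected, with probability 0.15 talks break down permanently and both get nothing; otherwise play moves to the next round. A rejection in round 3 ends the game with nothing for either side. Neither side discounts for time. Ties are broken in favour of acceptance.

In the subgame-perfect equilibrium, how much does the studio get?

17.45

Round 3 (the studio proposes): rejection yields 0 for the distributor; the studio offers 0 and keeps 20.
Round 2 (the distributor proposes): rejecting gives the studio an expected 0.85 × 20 = 17, so the distributor offers 17, keeping 3.
Round 1 (the studio proposes): rejecting gives the distributor an expected 0.85 × 3 = 2.55; the studio offers that and keeps 17.45.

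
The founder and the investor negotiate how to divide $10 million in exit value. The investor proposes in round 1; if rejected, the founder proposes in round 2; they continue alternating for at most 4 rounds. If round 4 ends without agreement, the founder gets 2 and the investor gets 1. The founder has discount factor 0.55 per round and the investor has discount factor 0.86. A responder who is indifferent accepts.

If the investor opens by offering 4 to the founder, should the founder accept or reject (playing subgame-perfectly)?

Work out the founder's continuation value if the offer is rejected.
Round 4 (the founder proposes): the investor gets 1 if talks fail, so the founder offers 1 and keeps 9.
Round 3 (the investor proposes): the founder can get 9 next round, worth 0.55 × 9 = 4.95 now; the investor offers that and keeps 5.05.
Round 2 (the founder proposes): the investor can get 5.05 next round, worth 0.86 × 5.05 = 4.343 now, so the founder offers 4.343, keeping 5.657.
So by rejecting in round 1, the founder gets 5.657 next round, worth 0.55 × 5.657 = 3.11135 now.
Offer 4 ≥ 3.11135, so the founder accepts.

Accept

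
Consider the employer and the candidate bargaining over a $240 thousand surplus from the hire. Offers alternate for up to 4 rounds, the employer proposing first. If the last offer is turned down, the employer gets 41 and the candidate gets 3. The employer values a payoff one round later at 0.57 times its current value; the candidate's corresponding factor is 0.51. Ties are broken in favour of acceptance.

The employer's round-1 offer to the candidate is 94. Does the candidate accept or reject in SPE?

Work out the candidate's continuation value if the offer is rejected.
Round 4 (the candidate proposes): the employer gets 41 if talks fail, so the candidate offers 41 and keeps 199.
Round 3 (the employer proposes): the candidate can get 199 next round, worth 0.51 × 199 = 101.49 now. The employer offers 101.49 and keeps 240 − 101.49 = 138.51.
Round 2 (the candidate proposes): the employer can get 138.51 next round, worth 0.57 × 138.51 = 78.9507 now, so the candidate offers 78.9507, keeping 161.0493.
So by rejecting in round 1, the candidate gets 161.0493 next round, worth 0.51 × 161.0493 = 82.135143 now.
Offer 94 ≥ 82.135143, so the candidate accepts.

Accept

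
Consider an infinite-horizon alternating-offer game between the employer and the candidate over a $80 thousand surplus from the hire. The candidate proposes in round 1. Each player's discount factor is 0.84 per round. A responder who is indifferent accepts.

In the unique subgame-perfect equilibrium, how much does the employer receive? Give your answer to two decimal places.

When the candidate proposes, the employer accepts any offer worth at least 0.84 times what the employer would get by proposing next round; and vice versa.
This gives x = 80 − 0.84y and y = 80 − 0.84x, where x and y are each side's share when it proposes.
Hence (1 − 0.84·0.84)x = 80(1 − 0.84), i.e. 0.2944·x = 12.8.
x ≈ 43.4783; the employer's share is 80 − x ≈ 36.5217.

36.52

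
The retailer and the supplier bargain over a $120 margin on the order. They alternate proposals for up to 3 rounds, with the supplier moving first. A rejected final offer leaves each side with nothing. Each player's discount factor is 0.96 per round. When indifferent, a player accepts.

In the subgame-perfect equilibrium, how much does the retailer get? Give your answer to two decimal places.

4.61

Round 3 (the supplier proposes): rejection yields 0 for the retailer; the supplier offers 0 and keeps 120.
Round 2 (the retailer proposes): the supplier can get 120 next round, worth 0.96 × 120 = 115.2 now; the retailer offers that and keeps 4.8.
Round 1 (the supplier proposes): the retailer can get 4.8 next round, worth 0.96 × 4.8 = 4.608 now; the supplier offers that and keeps 115.392.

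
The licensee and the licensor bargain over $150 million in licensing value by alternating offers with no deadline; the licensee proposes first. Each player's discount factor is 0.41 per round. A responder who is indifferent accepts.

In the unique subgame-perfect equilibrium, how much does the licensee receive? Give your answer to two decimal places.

106.38

In a stationary SPE each proposer offers the other exactly their discounted continuation value.
If the licensee keeps x when proposing and the licensor keeps y when proposing, then x = 150 − 0.41y and y = 150 − 0.41x.
Solving: x = 150(1 − 0.41) / (1 − 0.41·0.41) = 88.5 / 0.8319 ≈ 106.3830.
The licensor gets 150 − 106.3830 ≈ 43.6170.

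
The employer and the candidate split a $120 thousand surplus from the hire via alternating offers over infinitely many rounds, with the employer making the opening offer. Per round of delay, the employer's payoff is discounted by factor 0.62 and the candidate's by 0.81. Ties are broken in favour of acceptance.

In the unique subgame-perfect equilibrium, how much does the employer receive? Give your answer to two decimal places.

When the employer proposes, the candidate accepts any offer worth at least 0.81 times what the candidate would get by proposing next round; and vice versa.
This gives x = 120 − 0.81y and y = 120 − 0.62x, where x and y are each side's share when it proposes.
Hence (1 − 0.81·0.62)x = 120(1 − 0.81), i.e. 0.4978·x = 22.8.
x ≈ 45.8015; the candidate's share is 120 − x ≈ 74.1985.

45.80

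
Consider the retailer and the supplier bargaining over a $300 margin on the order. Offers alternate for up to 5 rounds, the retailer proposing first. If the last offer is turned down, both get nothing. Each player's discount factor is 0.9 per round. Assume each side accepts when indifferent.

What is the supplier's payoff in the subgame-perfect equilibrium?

Round 5 (the retailer proposes): the supplier will accept anything ≥ 0, so the retailer offers 0 and keeps 300.
Round 4 (the supplier proposes): the retailer can get 300 next round, worth 0.9 × 300 = 270 now; the supplier offers that and keeps 30.
Round 3 (the retailer proposes): the supplier can get 30 next round, worth 0.9 × 30 = 27 now; the retailer offers that and keeps 273.
Round 2 (the supplier proposes): the retailer can get 273 next round, worth 0.9 × 273 = 245.7 now; the supplier offers that and keeps 54.3.
Round 1 (the retailer proposes): the supplier can get 54.3 next round, worth 0.9 × 54.3 = 48.87 now; the retailer offers that and keeps 251.13.

48.87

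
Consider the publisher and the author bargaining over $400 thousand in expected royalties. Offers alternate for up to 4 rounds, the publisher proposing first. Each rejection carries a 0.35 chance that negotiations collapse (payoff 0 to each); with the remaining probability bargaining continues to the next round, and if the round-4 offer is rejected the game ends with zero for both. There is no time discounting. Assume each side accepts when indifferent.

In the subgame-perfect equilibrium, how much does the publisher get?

199.15

Round 4 (the author proposes): rejection yields 0 for the publisher; the author offers 0 and keeps 400.
Round 3 (the publisher proposes): rejecting gives the author an expected 0.65 × 400 = 260; the publisher offers that and keeps 140.
Round 2 (the author proposes): rejecting gives the publisher an expected 0.65 × 140 = 91; the author offers that and keeps 309.
Round 1 (the publisher proposes): rejecting gives the author an expected 0.65 × 309 = 200.85. The publisher offers 200.85 and keeps 400 − 200.85 = 199.15.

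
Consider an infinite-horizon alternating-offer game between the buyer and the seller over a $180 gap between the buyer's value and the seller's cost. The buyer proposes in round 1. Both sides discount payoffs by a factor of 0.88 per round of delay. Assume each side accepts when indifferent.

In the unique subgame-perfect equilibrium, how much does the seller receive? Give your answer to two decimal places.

84.26

In a stationary SPE each proposer offers the other exactly their discounted continuation value.
If the buyer keeps x when proposing and the seller keeps y when proposing, then x = 180 − 0.88y and y = 180 − 0.88x.
Solving: x = 180(1 − 0.88) / (1 − 0.88·0.88) = 21.6 / 0.2256 ≈ 95.7447.
The seller gets 180 − 95.7447 ≈ 84.2553.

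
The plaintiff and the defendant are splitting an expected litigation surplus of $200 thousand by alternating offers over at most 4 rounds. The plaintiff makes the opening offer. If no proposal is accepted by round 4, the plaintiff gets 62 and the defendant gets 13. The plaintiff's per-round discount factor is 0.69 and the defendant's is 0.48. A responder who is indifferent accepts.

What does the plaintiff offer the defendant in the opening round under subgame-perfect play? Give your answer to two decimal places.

Solve by backward induction from round 4.
Round 4 (the defendant proposes): the plaintiff gets 62 if talks fail, so the defendant offers 62 and keeps 138.
Round 3 (the plaintiff proposes): the defendant can get 138 next round, worth 0.48 × 138 = 66.24 now. The plaintiff offers 66.24 and keeps 200 − 66.24 = 133.76.
Round 2 (the defendant proposes): the plaintiff can get 133.76 next round, worth 0.69 × 133.76 = 92.2944 now. The defendant offers 92.2944 and keeps 200 − 92.2944 = 107.7056.
Round 1 (the plaintiff proposes): the defendant can get 107.7056 next round, worth 0.48 × 107.7056 = 51.698688 now; the plaintiff offers that and keeps 148.301312.

51.70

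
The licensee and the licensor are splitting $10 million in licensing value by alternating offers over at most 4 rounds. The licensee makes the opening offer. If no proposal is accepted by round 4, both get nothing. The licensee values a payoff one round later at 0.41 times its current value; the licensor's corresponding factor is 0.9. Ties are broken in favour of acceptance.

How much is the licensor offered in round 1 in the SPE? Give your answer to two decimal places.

8.63

Round 4 (the licensor proposes): rejection yields 0 for the licensee; the licensor offers 0 and keeps 10.
Round 3 (the licensee proposes): the licensor can get 10 next round, worth 0.9 × 10 = 9 now, so the licensee offers 9, keeping 1.
Round 2 (the licensor proposes): the licensee can get 1 next round, worth 0.41 × 1 = 0.41 now; the licensor offers that and keeps 9.59.
Round 1 (the licensee proposes): the licensor can get 9.59 next round, worth 0.9 × 9.59 = 8.631 now; the licensee offers that and keeps 1.369.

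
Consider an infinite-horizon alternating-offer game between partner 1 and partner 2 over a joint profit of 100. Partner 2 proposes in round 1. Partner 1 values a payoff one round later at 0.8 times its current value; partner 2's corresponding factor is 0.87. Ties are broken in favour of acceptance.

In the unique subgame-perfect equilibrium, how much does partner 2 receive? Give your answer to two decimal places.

Let x be partner 2's share when partner 2 proposes and y be partner 1's share when partner 1 proposes.
Partner 1 accepts iff offered ≥ 0.8·y, so x = 100 − 0.8y. Symmetrically y = 100 − 0.87x.
Substituting: x = 100 − 0.8(100 − 0.87x), giving x(1 − 0.87·0.8) = 100(1 − 0.8).
So x = 100 × 0.2 / 0.304 ≈ 65.7895, and partner 1 receives 100 − x ≈ 34.2105.

65.79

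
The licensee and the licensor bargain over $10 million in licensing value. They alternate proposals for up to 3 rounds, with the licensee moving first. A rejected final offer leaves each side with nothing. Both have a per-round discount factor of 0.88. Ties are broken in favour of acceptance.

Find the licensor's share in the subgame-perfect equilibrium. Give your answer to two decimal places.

Round 3 (the licensee proposes): rejection yields 0 for the licensor; the licensee offers 0 and keeps 10.
Round 2 (the licensor proposes): the licensee can get 10 next round, worth 0.88 × 10 = 8.8 now. The licensor offers 8.8 and keeps 10 − 8.8 = 1.2.
Round 1 (the licensee proposes): the licensor can get 1.2 next round, worth 0.88 × 1.2 = 1.056 now, so the licensee offers 1.056, keeping 8.944.

1.06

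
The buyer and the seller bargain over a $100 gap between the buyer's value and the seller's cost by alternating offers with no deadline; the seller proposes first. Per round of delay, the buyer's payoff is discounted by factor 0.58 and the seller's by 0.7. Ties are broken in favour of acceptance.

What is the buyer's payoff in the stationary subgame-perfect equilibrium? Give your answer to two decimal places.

29.29

In a stationary SPE each proposer offers the other exactly their discounted continuation value.
If the seller keeps x when proposing and the buyer keeps y when proposing, then x = 100 − 0.58y and y = 100 − 0.7x.
Solving: x = 100(1 − 0.58) / (1 − 0.7·0.58) = 42 / 0.594 ≈ 70.7071.
The buyer gets 100 − 70.7071 ≈ 29.2929.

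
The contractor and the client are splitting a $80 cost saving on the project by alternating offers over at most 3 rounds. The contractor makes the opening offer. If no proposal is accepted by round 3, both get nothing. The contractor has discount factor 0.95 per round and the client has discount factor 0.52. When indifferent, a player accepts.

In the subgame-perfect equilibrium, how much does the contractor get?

Round 3 (the contractor proposes): rejection yields 0 for the client; the contractor offers 0 and keeps 80.
Round 2 (the client proposes): the contractor can get 80 next round, worth 0.95 × 80 = 76 now. The client offers 76 and keeps 80 − 76 = 4.
Round 1 (the contractor proposes): the client can get 4 next round, worth 0.52 × 4 = 2.08 now. The contractor offers 2.08 and keeps 80 − 2.08 = 77.92.

77.92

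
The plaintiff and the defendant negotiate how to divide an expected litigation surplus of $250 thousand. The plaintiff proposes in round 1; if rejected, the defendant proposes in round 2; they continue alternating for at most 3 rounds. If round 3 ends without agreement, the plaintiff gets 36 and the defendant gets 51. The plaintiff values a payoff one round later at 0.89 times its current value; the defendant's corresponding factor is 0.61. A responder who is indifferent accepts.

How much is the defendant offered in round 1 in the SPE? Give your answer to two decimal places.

Round 3 (the plaintiff proposes): the defendant gets 51 if talks fail, so the plaintiff offers 51 and keeps 199.
Round 2 (the defendant proposes): the plaintiff can get 199 next round, worth 0.89 × 199 = 177.11 now; the defendant offers that and keeps 72.89.
Round 1 (the plaintiff proposes): the defendant can get 72.89 next round, worth 0.61 × 72.89 = 44.4629 now; the plaintiff offers that and keeps 205.5371.

44.46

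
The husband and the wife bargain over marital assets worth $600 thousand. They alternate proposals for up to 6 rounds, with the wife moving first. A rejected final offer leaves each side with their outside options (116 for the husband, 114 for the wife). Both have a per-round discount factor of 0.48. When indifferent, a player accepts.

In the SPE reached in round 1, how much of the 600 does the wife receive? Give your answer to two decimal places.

Round 6 (the husband proposes): the wife gets 114 if talks fail, so the husband offers 114 and keeps 486.
Round 5 (the wife proposes): the husband can get 486 next round, worth 0.48 × 486 = 233.28 now, so the wife offers 233.28, keeping 366.72.
Round 4 (the husband proposes): the wife can get 366.72 next round, worth 0.48 × 366.72 = 176.0256 now. The husband offers 176.0256 and keeps 600 − 176.0256 = 423.9744.
Round 3 (the wife proposes): the husband can get 423.9744 next round, worth 0.48 × 423.9744 = 203.507712 now. The wife offers 203.507712 and keeps 600 − 203.507712 = 396.492288.
Round 2 (the husband proposes): the wife can get 396.492288 next round, worth 0.48 × 396.492288 = 190.31629824 now; the husband offers that and keeps 409.68370176.
Round 1 (the wife proposes): the husband can get 409.68370176 next round, worth 0.48 × 409.68370176 = 196.6481768448 now. The wife offers 196.6481768448 and keeps 600 − 196.6481768448 = 403.3518231552.

403.35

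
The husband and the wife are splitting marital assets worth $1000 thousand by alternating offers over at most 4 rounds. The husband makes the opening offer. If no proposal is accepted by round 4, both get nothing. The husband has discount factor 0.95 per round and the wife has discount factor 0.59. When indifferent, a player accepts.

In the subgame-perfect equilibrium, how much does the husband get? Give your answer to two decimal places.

639.81

Round 4 (the wife proposes): the husband will accept anything ≥ 0, so the wife offers 0 and keeps 1000.
Round 3 (the husband proposes): the wife can get 1000 next round, worth 0.59 × 1000 = 590 now; the husband offers that and keeps 410.
Round 2 (the wife proposes): the husband can get 410 next round, worth 0.95 × 410 = 389.5 now; the wife offers that and keeps 610.5.
Round 1 (the husband proposes): the wife can get 610.5 next round, worth 0.59 × 610.5 = 360.195 now. The husband offers 360.195 and keeps 1000 − 360.195 = 639.805.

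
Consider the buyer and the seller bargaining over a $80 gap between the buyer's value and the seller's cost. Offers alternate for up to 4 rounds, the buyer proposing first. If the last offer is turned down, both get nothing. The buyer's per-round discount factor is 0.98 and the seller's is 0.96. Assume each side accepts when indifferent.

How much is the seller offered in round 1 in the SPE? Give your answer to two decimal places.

73.79

Work backward from the last round.
Round 4 (the seller proposes): the buyer will accept anything ≥ 0, so the seller offers 0 and keeps 80.
Round 3 (the buyer proposes): the seller can get 80 next round, worth 0.96 × 80 = 76.8 now; the buyer offers that and keeps 3.2.
Round 2 (the seller proposes): the buyer can get 3.2 next round, worth 0.98 × 3.2 = 3.136 now, so the seller offers 3.136, keeping 76.864.
Round 1 (the buyer proposes): the seller can get 76.864 next round, worth 0.96 × 76.864 = 73.78944 now; the buyer offers that and keeps 6.21056.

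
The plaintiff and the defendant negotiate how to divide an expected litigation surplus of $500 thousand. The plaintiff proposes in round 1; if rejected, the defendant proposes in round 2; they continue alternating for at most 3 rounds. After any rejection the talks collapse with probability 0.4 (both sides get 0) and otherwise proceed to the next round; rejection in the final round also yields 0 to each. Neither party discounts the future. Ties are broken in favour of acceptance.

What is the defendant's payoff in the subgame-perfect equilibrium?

Round 3 (the plaintiff proposes): rejection yields 0 for the defendant; the plaintiff offers 0 and keeps 500.
Round 2 (the defendant proposes): rejecting gives the plaintiff an expected 0.6 × 500 = 300, so the defendant offers 300, keeping 200.
Round 1 (the plaintiff proposes): rejecting gives the defendant an expected 0.6 × 200 = 120; the plaintiff offers that and keeps 380.

120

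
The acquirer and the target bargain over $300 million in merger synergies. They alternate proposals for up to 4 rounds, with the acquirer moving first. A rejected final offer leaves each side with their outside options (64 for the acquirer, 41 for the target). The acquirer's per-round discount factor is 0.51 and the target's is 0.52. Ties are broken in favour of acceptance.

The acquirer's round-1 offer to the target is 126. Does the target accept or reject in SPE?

Accept

Round 4 (the target proposes): the acquirer gets 64 if talks fail, so the target offers 64 and keeps 236.
Round 3 (the acquirer proposes): the target can get 236 next round, worth 0.52 × 236 = 122.72 now. The acquirer offers 122.72 and keeps 300 − 122.72 = 177.28.
Round 2 (the target proposes): the acquirer can get 177.28 next round, worth 0.51 × 177.28 = 90.4128 now, so the target offers 90.4128, keeping 209.5872.
So by rejecting in round 1, the target gets 209.5872 next round, worth 0.52 × 209.5872 = 108.985344 now.
Offer 126 ≥ 108.985344, so the target accepts.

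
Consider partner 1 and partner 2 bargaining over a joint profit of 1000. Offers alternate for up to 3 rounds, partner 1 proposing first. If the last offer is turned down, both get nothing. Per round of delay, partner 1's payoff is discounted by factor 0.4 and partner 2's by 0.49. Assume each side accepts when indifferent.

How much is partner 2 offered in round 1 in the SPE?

Round 3 (partner 1 proposes): rejection yields 0 for partner 2; partner 1 offers 0 and keeps 1000.
Round 2 (partner 2 proposes): partner 1 can get 1000 next round, worth 0.4 × 1000 = 400 now. Partner 2 offers 400 and keeps 1000 − 400 = 600.
Round 1 (partner 1 proposes): partner 2 can get 600 next round, worth 0.49 × 600 = 294 now; partner 1 offers that and keeps 706.

294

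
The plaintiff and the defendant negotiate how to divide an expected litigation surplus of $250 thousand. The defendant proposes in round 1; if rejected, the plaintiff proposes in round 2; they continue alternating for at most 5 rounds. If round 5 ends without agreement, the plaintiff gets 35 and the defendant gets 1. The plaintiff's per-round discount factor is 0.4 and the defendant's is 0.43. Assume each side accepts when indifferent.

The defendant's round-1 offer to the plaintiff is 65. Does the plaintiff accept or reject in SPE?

Reject

Round 5 (the defendant proposes): the plaintiff gets 35 if talks fail, so the defendant offers 35 and keeps 215.
Round 4 (the plaintiff proposes): the defendant can get 215 next round, worth 0.43 × 215 = 92.45 now. The plaintiff offers 92.45 and keeps 250 − 92.45 = 157.55.
Round 3 (the defendant proposes): the plaintiff can get 157.55 next round, worth 0.4 × 157.55 = 63.02 now. The defendant offers 63.02 and keeps 250 − 63.02 = 186.98.
Round 2 (the plaintiff proposes): the defendant can get 186.98 next round, worth 0.43 × 186.98 = 80.4014 now; the plaintiff offers that and keeps 169.5986.
So by rejecting in round 1, the plaintiff gets 169.5986 next round, worth 0.4 × 169.5986 = 67.83944 now.
Offer 65 < 67.83944, so the plaintiff rejects.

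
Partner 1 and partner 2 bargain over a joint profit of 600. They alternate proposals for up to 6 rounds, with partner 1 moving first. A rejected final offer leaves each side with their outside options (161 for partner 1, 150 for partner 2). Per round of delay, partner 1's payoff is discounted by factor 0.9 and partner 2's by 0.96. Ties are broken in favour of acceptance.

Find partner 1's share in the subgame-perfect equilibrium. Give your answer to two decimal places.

178.03

By backward induction:
Round 6 (partner 2 proposes): partner 1 gets 161 if talks fail, so partner 2 offers 161 and keeps 439.
Round 5 (partner 1 proposes): partner 2 can get 439 next round, worth 0.96 × 439 = 421.44 now, so partner 1 offers 421.44, keeping 178.56.
Round 4 (partner 2 proposes): partner 1 can get 178.56 next round, worth 0.9 × 178.56 = 160.704 now, so partner 2 offers 160.704, keeping 439.296.
Round 3 (partner 1 proposes): partner 2 can get 439.296 next round, worth 0.96 × 439.296 = 421.72416 now. Partner 1 offers 421.72416 and keeps 600 − 421.72416 = 178.27584.
Round 2 (partner 2 proposes): partner 1 can get 178.27584 next round, worth 0.9 × 178.27584 = 160.448256 now; partner 2 offers that and keeps 439.551744.
Round 1 (partner 1 proposes): partner 2 can get 439.551744 next round, worth 0.96 × 439.551744 = 421.96967424 now, so partner 1 offers 421.96967424, keeping 178.03032576.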